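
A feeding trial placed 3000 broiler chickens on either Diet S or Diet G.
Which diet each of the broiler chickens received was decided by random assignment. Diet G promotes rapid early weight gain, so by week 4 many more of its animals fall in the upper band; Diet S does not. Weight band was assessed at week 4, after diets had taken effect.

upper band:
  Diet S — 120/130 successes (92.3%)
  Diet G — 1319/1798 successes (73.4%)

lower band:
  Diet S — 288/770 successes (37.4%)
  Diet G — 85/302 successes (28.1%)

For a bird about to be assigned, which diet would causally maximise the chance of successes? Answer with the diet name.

Week-4 weight band here is a post-treatment variable shaped by the diet; conditioning on it would introduce bias rather than remove it. The overall comparison is the causal one.
Pooled: Diet S 45.3% vs Diet G 66.9%; Diet G is higher overall.

Diet G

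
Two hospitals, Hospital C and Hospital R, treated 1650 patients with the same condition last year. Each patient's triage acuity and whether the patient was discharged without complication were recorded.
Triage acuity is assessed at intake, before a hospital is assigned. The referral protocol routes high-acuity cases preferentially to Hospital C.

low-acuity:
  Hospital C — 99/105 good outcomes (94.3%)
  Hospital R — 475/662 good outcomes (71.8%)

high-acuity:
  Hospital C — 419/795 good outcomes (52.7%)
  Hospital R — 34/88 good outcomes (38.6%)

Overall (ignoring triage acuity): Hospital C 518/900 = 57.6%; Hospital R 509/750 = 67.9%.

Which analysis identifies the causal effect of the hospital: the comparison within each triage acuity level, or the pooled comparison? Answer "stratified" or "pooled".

stratified

Within every triage acuity level Hospital C has the higher rate, yet pooled Hospital R does — Simpson's reversal.
Nothing the hospital does changes triage acuity; the imbalance is an allocation artefact. With triage acuity also predicting the outcome, the pooled figure is confounded, and the within-stratum comparison is the causal one.
Within each level — low-acuity: 94.3% vs 71.8%; high-acuity: 52.7% vs 38.6% — Hospital C is higher every time.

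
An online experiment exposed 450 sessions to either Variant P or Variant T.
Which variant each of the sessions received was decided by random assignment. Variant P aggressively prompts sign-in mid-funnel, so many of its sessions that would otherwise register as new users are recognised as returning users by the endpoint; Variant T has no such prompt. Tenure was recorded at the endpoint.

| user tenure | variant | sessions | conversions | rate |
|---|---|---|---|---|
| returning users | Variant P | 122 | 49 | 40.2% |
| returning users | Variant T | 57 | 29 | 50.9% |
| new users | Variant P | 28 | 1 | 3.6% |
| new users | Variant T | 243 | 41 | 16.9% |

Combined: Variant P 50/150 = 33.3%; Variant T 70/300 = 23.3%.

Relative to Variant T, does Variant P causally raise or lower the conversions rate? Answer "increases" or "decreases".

increases

User tenure is downstream of the variant. One should not condition on a consequence of treatment, so the overall rates are the right comparison.
Pooled: Variant P 33.3% vs Variant T 23.3%; Variant P is higher overall.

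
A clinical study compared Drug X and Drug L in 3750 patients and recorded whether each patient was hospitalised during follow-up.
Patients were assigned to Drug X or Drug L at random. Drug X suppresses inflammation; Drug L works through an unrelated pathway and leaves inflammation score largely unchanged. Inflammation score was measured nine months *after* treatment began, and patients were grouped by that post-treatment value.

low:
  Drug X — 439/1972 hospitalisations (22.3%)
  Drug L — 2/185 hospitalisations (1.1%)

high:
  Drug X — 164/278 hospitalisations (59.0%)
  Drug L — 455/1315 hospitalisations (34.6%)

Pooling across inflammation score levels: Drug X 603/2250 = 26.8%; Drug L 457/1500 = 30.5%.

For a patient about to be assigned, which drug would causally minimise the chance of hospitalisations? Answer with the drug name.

Inflammation score is downstream of the drug. One should not condition on a consequence of treatment, so the overall rates are the right comparison.
Pooled: Drug X 26.8% vs Drug L 30.5%; Drug X is lower overall.

Drug X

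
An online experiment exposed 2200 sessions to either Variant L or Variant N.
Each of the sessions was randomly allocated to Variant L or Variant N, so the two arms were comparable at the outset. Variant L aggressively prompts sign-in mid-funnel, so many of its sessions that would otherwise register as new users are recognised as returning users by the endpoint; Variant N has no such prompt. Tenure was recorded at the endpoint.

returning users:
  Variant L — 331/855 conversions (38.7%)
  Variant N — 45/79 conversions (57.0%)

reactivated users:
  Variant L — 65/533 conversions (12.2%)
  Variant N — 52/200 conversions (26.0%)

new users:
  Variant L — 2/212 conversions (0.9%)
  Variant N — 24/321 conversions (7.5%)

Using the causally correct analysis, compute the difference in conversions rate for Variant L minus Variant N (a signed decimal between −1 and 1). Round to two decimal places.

The distribution of user tenure is itself part of what the variant does — it is an intermediate outcome. Holding it fixed would remove that part of the effect; the total effect is the pooled difference.
The causal difference is the pooled difference: 0.249 − 0.202 = +0.047.

+0.05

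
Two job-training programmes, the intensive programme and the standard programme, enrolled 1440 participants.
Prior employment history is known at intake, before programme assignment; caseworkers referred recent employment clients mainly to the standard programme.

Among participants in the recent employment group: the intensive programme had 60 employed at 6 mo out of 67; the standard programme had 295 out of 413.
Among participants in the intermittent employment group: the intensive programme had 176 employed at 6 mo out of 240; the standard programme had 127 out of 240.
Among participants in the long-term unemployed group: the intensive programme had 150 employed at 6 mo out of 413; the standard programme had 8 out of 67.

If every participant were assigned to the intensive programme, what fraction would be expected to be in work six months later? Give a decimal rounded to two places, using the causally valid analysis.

Prior employment history satisfies the back-door criterion: it is not a descendant of the programme, and it blocks the spurious path from programme to outcome. Adjusting for it (i.e., using the within-prior employment history rates) gives the causal effect.
Standardising the intensive programme to the population prior employment history mix: 0.333·60/67 + 0.333·176/240 + 0.333·150/413 = 0.664.

0.66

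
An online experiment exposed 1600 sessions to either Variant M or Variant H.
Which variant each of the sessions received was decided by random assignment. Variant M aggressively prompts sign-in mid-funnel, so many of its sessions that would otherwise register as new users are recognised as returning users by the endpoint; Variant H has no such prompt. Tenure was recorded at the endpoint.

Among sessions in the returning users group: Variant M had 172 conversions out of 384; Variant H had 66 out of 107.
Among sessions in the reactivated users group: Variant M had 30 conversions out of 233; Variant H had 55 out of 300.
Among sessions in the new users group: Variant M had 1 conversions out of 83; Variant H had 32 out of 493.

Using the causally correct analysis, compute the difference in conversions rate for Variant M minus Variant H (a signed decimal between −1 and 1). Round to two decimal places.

The user tenure-specific comparison favours Variant H throughout, but the pooled figures favour Variant M. The question is whether to condition on user tenure.
Stratifying would compare variants among sessions the variants themselves sorted into user tenure groups — a form of selection on an intermediate. The unconditioned pooled rates give the total causal effect.
The causal difference is the pooled difference: 0.290 − 0.170 = +0.120.

+0.12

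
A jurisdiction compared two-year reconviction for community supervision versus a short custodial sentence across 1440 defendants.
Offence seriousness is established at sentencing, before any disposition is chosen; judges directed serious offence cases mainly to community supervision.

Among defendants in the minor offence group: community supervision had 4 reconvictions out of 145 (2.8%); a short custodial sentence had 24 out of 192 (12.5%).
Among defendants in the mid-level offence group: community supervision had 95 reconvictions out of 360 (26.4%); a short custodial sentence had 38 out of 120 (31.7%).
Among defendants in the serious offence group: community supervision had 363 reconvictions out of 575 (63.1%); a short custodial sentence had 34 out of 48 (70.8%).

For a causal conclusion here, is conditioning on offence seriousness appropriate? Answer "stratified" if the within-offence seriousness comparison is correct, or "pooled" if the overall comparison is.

stratified

Offence seriousness satisfies the back-door criterion: it is not a descendant of the disposition, and it blocks the spurious path from disposition to outcome. Adjusting for it (i.e., using the within-offence seriousness rates) gives the causal effect.
Within each level — minor offence: 2.8% vs 12.5%; mid-level offence: 26.4% vs 31.7%; serious offence: 63.1% vs 70.8% — community supervision is lower every time.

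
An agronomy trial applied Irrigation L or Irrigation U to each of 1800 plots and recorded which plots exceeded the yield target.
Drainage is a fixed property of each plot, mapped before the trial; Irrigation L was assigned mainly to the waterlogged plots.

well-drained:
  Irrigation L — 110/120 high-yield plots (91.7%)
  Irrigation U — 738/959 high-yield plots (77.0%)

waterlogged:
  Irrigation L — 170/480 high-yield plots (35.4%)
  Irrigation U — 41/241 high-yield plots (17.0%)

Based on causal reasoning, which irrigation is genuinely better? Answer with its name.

The stratified and pooled comparisons disagree (Irrigation L wins within each field drainage; Irrigation U wins overall), so the answer turns on the causal role of field drainage.
Since field drainage is a pre-existing factor (not a product of the irrigation) and it affects the outcome on its own, it is a confounder. The stratified rates, not the pooled rate, identify the causal effect.
Within each level — well-drained: 91.7% vs 77.0%; waterlogged: 35.4% vs 17.0% — Irrigation L is higher every time.

Irrigation L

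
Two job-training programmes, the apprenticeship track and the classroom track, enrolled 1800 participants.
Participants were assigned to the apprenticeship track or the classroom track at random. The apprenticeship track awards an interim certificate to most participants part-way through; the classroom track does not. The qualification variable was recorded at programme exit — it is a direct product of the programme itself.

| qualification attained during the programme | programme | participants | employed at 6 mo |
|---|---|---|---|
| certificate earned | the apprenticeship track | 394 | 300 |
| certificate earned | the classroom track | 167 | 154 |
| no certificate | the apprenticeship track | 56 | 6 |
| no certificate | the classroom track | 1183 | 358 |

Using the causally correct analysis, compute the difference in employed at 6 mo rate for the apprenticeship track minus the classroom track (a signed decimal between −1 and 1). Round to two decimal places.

+0.30

Within every qualification attained during the programme level the classroom track has the higher rate, yet pooled the apprenticeship track does — Simpson's reversal.
Qualification attained during the programme here is a post-treatment variable shaped by the programme; conditioning on it would introduce bias rather than remove it. The overall comparison is the causal one.
The causal difference is the pooled difference: 0.680 − 0.379 = +0.301.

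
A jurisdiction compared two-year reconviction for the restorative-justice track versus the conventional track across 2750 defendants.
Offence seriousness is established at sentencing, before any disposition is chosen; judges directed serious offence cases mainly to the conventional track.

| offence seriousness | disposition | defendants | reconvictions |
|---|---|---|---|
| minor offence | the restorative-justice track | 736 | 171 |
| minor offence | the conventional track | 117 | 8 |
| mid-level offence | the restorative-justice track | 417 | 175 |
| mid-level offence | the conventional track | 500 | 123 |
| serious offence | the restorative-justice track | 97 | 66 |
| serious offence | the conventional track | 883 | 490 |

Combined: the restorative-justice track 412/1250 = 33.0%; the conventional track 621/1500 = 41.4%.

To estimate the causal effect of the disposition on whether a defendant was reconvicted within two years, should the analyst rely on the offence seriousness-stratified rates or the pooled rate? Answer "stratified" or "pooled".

stratified

Here offence seriousness is a common cause — it drives both which disposition a case falls under and the outcome. The crude comparison mixes populations; the stratum-specific rates are the causally relevant ones.
Within each level — minor offence: 23.2% vs 6.8%; mid-level offence: 42.0% vs 24.6%; serious offence: 68.0% vs 55.5% — the conventional track is lower every time.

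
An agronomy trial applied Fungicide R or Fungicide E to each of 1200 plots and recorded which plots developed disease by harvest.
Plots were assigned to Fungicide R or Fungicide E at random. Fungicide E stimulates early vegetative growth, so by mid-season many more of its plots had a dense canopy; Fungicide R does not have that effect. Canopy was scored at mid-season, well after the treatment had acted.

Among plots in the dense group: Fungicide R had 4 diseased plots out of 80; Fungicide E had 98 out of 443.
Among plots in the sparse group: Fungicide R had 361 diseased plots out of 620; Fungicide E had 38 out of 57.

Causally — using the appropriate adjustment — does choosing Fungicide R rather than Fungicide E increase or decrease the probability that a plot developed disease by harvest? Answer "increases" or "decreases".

increases

Fungicide R is lower inside every mid-season canopy stratum but Fungicide E is lower in aggregate. Whether to stratify depends on how mid-season canopy relates to the fungicide.
The distribution of mid-season canopy is itself part of what the fungicide does — it is an intermediate outcome. Holding it fixed would remove that part of the effect; the total effect is the pooled difference.
Pooled: Fungicide R 52.1% vs Fungicide E 27.2%; Fungicide E is lower overall.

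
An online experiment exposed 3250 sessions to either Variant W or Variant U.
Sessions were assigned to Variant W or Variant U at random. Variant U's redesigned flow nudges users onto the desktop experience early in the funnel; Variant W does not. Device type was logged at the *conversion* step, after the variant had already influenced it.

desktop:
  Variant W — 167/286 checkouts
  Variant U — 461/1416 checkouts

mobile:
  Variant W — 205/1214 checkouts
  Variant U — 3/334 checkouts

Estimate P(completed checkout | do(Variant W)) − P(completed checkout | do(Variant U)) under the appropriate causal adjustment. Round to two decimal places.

-0.02

Variant W is higher inside every device type stratum but Variant U is higher in aggregate. Whether to stratify depends on how device type relates to the variant.
Device type lies on the pathway variant → device type → outcome, so adjusting for it blocks the indirect effect. For the total causal effect of variant, use the unadjusted pooled rates.
The causal difference is the pooled difference: 0.248 − 0.265 = -0.017.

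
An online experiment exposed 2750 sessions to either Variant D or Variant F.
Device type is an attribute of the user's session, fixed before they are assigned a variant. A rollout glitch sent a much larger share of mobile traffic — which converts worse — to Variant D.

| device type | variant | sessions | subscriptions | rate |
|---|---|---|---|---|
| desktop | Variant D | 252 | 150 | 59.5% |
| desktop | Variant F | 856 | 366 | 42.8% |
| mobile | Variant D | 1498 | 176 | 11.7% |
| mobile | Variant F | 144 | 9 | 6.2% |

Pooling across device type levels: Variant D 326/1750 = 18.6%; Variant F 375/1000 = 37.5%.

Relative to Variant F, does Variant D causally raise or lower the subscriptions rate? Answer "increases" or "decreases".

increases

The imbalance in device type arose from how sessions were allocated, not from anything the variant did; and device type independently affects the outcome. The pooled gap is confounded — condition on device type.
Within each level — desktop: 59.5% vs 42.8%; mobile: 11.7% vs 6.2% — Variant D is higher every time.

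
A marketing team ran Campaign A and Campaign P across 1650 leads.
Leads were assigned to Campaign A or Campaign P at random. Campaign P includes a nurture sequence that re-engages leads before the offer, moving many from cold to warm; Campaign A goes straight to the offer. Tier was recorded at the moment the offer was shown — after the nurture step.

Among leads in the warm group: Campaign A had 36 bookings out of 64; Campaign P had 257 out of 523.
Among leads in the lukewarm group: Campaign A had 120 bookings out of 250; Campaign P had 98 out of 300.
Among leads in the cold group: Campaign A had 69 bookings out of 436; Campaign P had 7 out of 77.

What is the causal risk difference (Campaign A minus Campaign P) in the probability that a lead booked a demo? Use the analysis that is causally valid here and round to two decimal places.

Engagement tier lies on the pathway campaign → engagement tier → outcome, so adjusting for it blocks the indirect effect. For the total causal effect of campaign, use the unadjusted pooled rates.
The causal difference is the pooled difference: 0.300 − 0.402 = -0.102.

-0.10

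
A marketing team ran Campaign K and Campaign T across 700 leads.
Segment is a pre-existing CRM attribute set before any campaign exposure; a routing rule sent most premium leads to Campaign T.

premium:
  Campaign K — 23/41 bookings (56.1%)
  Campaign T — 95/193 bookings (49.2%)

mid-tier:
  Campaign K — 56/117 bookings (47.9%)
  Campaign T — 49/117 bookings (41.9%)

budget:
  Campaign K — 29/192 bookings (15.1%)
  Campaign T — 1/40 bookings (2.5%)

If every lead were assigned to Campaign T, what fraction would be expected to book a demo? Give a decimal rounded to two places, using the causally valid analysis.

0.31

The customer segment-specific comparison favours Campaign K throughout, but the pooled figures favour Campaign T. The question is whether to condition on customer segment.
Customer segment differs across campaigns for reasons unrelated to any effect of the campaign itself, and it separately predicts the outcome — a classic confounder. We must compare within customer segment levels.
Standardising Campaign T to the population customer segment mix: 0.334·95/193 + 0.334·49/117 + 0.331·1/40 = 0.313.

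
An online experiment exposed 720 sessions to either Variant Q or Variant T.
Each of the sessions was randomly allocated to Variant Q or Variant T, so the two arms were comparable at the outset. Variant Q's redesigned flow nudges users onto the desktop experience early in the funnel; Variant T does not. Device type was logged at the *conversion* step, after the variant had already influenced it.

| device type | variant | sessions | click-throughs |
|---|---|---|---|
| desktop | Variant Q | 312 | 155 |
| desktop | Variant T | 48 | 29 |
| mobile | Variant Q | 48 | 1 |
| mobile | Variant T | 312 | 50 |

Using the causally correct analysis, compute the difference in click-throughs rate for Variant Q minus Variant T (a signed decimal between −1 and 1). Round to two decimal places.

The device type-specific comparison favours Variant T throughout, but the pooled figures favour Variant Q. The question is whether to condition on device type.
Device type is downstream of the variant. One should not condition on a consequence of treatment, so the overall rates are the right comparison.
The causal difference is the pooled difference: 0.433 − 0.219 = +0.214.

+0.21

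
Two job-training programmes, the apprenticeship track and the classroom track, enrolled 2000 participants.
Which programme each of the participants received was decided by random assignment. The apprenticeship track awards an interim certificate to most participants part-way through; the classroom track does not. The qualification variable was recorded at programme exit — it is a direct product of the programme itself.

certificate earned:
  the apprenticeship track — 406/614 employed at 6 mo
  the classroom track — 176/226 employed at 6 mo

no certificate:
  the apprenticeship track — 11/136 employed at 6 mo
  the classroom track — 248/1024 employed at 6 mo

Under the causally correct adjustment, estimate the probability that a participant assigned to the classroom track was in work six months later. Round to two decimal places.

0.34

Qualification attained during the programme here is a post-treatment variable shaped by the programme; conditioning on it would introduce bias rather than remove it. The overall comparison is the causal one.
So P(outcome | do(the classroom track)) is just the pooled rate for the classroom track: 424/1250 = 0.339.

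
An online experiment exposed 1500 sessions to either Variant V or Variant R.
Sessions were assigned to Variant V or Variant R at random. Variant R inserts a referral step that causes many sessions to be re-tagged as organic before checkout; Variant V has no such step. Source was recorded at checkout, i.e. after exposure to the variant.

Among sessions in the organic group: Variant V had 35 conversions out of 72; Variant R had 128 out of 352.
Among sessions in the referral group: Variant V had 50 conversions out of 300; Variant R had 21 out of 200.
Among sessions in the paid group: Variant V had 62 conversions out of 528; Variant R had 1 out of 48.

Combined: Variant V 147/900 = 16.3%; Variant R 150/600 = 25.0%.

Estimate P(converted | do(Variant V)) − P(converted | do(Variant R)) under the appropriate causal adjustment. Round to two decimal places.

Within every traffic source level Variant V has the higher rate, yet pooled Variant R does — Simpson's reversal.
Stratifying would compare variants among sessions the variants themselves sorted into traffic source groups — a form of selection on an intermediate. The unconditioned pooled rates give the total causal effect.
The causal difference is the pooled difference: 0.163 − 0.250 = -0.087.

-0.09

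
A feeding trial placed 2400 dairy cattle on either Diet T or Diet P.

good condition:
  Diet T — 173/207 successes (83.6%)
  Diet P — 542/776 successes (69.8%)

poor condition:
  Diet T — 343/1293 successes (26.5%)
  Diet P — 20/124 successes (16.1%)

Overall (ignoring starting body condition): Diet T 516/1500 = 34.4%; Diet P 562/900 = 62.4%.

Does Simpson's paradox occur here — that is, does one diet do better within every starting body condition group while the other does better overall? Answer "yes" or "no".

yes

Within each starting body condition level (good condition 83.6% vs 69.8%; poor condition 26.5% vs 16.1%), Diet T has the higher rate every time. Pooled: 34.4% vs 62.4% — Diet P has the higher rate overall. The two comparisons disagree.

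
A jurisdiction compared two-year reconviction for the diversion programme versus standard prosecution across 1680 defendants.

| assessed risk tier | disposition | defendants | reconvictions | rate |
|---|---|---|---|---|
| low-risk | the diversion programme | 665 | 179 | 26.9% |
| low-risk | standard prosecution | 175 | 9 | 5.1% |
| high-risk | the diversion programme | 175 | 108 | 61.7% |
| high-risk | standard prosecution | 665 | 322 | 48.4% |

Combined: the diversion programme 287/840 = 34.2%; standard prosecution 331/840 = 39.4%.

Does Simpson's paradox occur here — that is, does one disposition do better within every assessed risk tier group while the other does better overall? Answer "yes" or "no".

Within each assessed risk tier level (low-risk 26.9% vs 5.1%; high-risk 61.7% vs 48.4%), standard prosecution has the lower rate every time. Pooled: 34.2% vs 39.4% — the diversion programme has the lower rate overall. The two comparisons disagree.

yes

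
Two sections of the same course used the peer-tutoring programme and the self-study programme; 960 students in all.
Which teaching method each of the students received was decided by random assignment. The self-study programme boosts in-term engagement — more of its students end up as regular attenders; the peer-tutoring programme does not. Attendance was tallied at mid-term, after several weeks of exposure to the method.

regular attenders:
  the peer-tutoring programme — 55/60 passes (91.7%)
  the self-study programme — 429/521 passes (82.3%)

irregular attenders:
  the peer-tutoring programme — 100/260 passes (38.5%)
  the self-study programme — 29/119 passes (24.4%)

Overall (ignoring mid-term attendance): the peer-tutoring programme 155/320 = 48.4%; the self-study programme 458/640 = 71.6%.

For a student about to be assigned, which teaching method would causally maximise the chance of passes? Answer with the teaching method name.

the peer-tutoring programme is higher inside every mid-term attendance stratum but the self-study programme is higher in aggregate. Whether to stratify depends on how mid-term attendance relates to the teaching method.
Mid-term attendance is recorded after the teaching method and is itself shifted by it — it sits on the causal path from teaching method to outcome. Conditioning on a mediator would strip out part of the effect we want; the pooled comparison gives the total causal effect.
Pooled: the peer-tutoring programme 48.4% vs the self-study programme 71.6%; the self-study programme is higher overall.

the self-study programme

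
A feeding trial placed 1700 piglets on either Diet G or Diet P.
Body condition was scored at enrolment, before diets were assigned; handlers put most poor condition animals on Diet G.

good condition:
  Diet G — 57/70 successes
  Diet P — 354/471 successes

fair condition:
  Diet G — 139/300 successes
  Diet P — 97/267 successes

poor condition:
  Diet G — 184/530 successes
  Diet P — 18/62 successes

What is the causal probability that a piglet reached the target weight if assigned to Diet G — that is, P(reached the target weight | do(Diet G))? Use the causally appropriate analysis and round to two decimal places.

Since starting body condition is a pre-existing factor (not a product of the diet) and it affects the outcome on its own, it is a confounder. The stratified rates, not the pooled rate, identify the causal effect.
Standardising Diet G to the population starting body condition mix: 0.318·57/70 + 0.334·139/300 + 0.348·184/530 = 0.535.

0.53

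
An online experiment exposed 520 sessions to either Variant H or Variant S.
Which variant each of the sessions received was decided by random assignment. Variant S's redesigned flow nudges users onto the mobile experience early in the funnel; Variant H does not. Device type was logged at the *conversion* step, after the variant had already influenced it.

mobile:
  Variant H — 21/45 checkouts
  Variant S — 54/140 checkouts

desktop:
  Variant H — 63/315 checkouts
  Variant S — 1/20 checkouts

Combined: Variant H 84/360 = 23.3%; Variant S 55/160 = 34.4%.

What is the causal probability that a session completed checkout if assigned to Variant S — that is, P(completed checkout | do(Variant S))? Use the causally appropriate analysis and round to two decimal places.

0.34

The stratified and pooled comparisons disagree (Variant H wins within each device type; Variant S wins overall), so the answer turns on the causal role of device type.
The distribution of device type is itself part of what the variant does — it is an intermediate outcome. Holding it fixed would remove that part of the effect; the total effect is the pooled difference.
So P(outcome | do(Variant S)) is just the pooled rate for Variant S: 55/160 = 0.344.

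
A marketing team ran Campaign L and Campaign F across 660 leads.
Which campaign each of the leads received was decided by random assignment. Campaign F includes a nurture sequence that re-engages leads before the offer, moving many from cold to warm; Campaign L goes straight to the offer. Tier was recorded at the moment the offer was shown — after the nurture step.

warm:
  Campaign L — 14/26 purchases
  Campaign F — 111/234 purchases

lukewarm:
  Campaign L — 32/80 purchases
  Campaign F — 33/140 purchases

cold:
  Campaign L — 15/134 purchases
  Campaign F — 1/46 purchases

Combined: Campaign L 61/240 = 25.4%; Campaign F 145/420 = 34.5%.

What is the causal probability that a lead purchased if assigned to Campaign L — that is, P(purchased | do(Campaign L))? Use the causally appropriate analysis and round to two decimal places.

The stratified and pooled comparisons disagree (Campaign L wins within each engagement tier; Campaign F wins overall), so the answer turns on the causal role of engagement tier.
Engagement tier is downstream of the campaign. One should not condition on a consequence of treatment, so the overall rates are the right comparison.
So P(outcome | do(Campaign L)) is just the pooled rate for Campaign L: 61/240 = 0.254.

0.25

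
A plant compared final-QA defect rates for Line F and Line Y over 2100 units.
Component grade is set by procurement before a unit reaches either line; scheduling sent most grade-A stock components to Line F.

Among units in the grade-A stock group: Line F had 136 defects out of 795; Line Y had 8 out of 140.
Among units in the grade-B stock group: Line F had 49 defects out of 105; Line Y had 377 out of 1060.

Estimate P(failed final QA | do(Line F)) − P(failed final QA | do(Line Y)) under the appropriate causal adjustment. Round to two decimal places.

Line Y is lower inside every component grade stratum but Line F is lower in aggregate. Whether to stratify depends on how component grade relates to the line.
Component grade is set before the line has any effect — it is not caused by the line — and it independently drives the outcome. That makes it a confounder, so the causal comparison is within component grade levels.
Adjusting over the population distribution of component grade: 0.445·(0.171−0.057) + 0.555·(0.467−0.356) = +0.112.

+0.11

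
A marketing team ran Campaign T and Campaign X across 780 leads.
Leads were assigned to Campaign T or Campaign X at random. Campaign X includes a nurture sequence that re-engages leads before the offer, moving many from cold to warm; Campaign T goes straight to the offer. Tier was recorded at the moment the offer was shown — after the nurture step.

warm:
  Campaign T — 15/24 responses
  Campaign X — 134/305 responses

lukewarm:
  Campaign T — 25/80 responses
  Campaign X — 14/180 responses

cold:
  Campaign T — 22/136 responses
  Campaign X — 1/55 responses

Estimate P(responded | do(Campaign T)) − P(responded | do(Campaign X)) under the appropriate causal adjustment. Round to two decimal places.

Engagement tier is downstream of the campaign. One should not condition on a consequence of treatment, so the overall rates are the right comparison.
The causal difference is the pooled difference: 0.258 − 0.276 = -0.018.

-0.02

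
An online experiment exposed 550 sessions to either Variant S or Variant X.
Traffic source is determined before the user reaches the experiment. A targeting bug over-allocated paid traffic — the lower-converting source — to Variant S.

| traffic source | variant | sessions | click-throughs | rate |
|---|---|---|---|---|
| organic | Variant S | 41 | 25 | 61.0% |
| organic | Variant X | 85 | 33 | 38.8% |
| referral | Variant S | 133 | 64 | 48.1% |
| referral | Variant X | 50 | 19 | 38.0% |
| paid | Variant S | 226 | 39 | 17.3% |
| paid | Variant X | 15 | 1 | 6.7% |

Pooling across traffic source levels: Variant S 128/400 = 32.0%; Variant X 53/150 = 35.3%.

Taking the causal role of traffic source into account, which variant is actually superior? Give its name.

The traffic source-specific comparison favours Variant S throughout, but the pooled figures favour Variant X. The question is whether to condition on traffic source.
Nothing the variant does changes traffic source; the imbalance is an allocation artefact. With traffic source also predicting the outcome, the pooled figure is confounded, and the within-stratum comparison is the causal one.
Within each level — organic: 61.0% vs 38.8%; referral: 48.1% vs 38.0%; paid: 17.3% vs 6.7% — Variant S is higher every time.

Variant S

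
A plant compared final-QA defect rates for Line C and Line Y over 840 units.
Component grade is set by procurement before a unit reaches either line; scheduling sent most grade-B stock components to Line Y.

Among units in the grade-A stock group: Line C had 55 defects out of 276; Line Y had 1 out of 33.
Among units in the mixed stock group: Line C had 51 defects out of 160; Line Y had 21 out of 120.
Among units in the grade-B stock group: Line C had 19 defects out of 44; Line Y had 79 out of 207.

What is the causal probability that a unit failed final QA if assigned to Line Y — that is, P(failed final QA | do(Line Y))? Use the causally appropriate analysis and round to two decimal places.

0.18

Component grade satisfies the back-door criterion: it is not a descendant of the line, and it blocks the spurious path from line to outcome. Adjusting for it (i.e., using the within-component grade rates) gives the causal effect.
Standardising Line Y to the population component grade mix: 0.368·1/33 + 0.333·21/120 + 0.299·79/207 = 0.184.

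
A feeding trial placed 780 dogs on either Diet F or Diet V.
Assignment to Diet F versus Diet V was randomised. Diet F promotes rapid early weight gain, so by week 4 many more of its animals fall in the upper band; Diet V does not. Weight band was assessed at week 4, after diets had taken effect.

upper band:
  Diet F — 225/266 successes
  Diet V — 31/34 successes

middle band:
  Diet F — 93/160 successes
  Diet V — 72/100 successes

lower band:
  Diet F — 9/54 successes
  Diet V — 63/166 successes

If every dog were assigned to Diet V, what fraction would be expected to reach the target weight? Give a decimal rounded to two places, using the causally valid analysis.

Within every week-4 weight band level Diet V has the higher rate, yet pooled Diet F does — Simpson's reversal.
Week-4 weight band is recorded after the diet and is itself shifted by it — it sits on the causal path from diet to outcome. Conditioning on a mediator would strip out part of the effect we want; the pooled comparison gives the total causal effect.
So P(outcome | do(Diet V)) is just the pooled rate for Diet V: 166/300 = 0.553.

0.55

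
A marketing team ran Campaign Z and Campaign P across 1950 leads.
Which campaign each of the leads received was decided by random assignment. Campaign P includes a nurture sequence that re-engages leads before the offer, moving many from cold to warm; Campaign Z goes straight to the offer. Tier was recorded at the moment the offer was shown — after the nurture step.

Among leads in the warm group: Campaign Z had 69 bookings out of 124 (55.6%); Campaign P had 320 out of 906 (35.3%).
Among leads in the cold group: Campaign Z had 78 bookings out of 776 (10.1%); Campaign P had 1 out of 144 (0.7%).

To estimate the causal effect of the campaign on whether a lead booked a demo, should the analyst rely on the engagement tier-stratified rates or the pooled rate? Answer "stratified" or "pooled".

pooled

Within every engagement tier level Campaign Z has the higher rate, yet pooled Campaign P does — Simpson's reversal.
Because the campaign influences engagement tier, engagement tier is a post-treatment mediator, not a confounder. Stratifying on it would bias the estimate; the causal effect is the crude pooled difference.
Pooled: Campaign Z 16.3% vs Campaign P 30.6%; Campaign P is higher overall.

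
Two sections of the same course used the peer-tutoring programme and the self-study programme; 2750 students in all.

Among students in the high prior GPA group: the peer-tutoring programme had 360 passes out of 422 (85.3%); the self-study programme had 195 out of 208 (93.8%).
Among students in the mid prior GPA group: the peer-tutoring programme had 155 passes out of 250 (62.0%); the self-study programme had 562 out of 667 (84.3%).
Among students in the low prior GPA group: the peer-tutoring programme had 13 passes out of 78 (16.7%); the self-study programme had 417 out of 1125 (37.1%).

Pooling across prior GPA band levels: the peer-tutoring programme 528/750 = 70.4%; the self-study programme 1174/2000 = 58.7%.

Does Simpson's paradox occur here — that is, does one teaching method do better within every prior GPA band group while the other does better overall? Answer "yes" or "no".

Within each prior GPA band level (high prior GPA 85.3% vs 93.8%; mid prior GPA 62.0% vs 84.3%; low prior GPA 16.7% vs 37.1%), the self-study programme has the higher rate every time. Pooled: 70.4% vs 58.7% — the peer-tutoring programme has the higher rate overall. The two comparisons disagree.

yes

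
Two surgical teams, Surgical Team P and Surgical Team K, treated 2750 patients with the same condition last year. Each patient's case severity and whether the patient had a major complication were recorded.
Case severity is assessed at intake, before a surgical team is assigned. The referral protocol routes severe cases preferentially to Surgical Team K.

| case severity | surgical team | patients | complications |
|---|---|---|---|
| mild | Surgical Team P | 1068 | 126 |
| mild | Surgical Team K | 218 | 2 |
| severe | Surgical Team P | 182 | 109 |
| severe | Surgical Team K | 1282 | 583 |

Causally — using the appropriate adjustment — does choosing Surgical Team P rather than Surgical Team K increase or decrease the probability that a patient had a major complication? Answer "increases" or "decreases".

increases

The case severity-specific comparison favours Surgical Team K throughout, but the pooled figures favour Surgical Team P. The question is whether to condition on case severity.
Since case severity is a pre-existing factor (not a product of the surgical team) and it affects the outcome on its own, it is a confounder. The stratified rates, not the pooled rate, identify the causal effect.
Within each level — mild: 11.8% vs 0.9%; severe: 59.9% vs 45.5% — Surgical Team K is lower every time.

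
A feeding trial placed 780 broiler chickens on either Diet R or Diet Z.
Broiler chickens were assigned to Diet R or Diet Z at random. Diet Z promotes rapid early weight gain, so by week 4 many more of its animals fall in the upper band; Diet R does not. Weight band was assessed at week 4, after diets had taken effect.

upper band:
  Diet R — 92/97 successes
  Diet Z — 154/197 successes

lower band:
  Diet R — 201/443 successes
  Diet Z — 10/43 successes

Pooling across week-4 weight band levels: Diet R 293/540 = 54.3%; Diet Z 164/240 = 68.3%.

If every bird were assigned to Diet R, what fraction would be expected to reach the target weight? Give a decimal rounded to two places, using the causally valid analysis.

0.54

Week-4 weight band is recorded after the diet and is itself shifted by it — it sits on the causal path from diet to outcome. Conditioning on a mediator would strip out part of the effect we want; the pooled comparison gives the total causal effect.
So P(outcome | do(Diet R)) is just the pooled rate for Diet R: 293/540 = 0.543.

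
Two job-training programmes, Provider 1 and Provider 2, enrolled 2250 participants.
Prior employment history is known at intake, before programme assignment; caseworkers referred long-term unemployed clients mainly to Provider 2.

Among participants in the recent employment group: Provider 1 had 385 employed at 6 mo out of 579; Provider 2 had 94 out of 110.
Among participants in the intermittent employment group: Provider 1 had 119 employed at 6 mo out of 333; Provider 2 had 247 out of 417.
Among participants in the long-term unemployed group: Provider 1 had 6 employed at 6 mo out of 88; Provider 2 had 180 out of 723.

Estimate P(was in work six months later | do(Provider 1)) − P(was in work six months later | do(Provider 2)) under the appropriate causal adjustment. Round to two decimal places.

-0.20

The prior employment history-specific comparison favours Provider 2 throughout, but the pooled figures favour Provider 1. The question is whether to condition on prior employment history.
Since prior employment history is a pre-existing factor (not a product of the programme) and it affects the outcome on its own, it is a confounder. The stratified rates, not the pooled rate, identify the causal effect.
Adjusting over the population distribution of prior employment history: 0.306·(0.665−0.855) + 0.333·(0.357−0.592) + 0.360·(0.068−0.249) = -0.202.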